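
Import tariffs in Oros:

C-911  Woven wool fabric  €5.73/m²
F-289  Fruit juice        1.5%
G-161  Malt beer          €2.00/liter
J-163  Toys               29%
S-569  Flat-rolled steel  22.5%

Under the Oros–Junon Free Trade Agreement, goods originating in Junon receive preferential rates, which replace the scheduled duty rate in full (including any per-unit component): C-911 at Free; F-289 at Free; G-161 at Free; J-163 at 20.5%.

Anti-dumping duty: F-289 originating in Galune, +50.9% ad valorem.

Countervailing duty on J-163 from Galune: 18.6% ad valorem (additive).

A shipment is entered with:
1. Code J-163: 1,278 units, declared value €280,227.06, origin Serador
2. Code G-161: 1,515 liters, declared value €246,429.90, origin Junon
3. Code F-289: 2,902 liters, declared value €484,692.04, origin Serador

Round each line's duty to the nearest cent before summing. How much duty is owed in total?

Line 1 (J-163, Serador, 1,278 units, €280,227.06):
Base rate for J-163 is 29%.
J-163 has an FTA preferential rate, but origin Serador is not Junon; base rate stands.
The additional-duty order on J-163 targets Galune, not Serador; it does not apply.
Duty = €280,227.06 × 29% = €81,265.85.
Line 2 (G-161, Junon, 1,515 liters, €246,429.90):
Base rate for G-161 is €2.00/liter.
Origin Junon qualifies under the Oros–Junon agreement and G-161 is covered: preferential rate Free applies instead.
Duty = €246,429.90 × 0% = €0.00.
Line 3 (F-289, Serador, 2,902 liters, €484,692.04):
Base rate for F-289 is 1.5%.
F-289 has an FTA preferential rate, but origin Serador is not Junon; base rate stands.
The additional-duty order on F-289 targets Galune, not Serador; it does not apply.
Duty = €484,692.04 × 1.5% = €7,270.38.
Total = €81,265.85 + €0.00 + €7,270.38 = €88,536.23.

€88,536.23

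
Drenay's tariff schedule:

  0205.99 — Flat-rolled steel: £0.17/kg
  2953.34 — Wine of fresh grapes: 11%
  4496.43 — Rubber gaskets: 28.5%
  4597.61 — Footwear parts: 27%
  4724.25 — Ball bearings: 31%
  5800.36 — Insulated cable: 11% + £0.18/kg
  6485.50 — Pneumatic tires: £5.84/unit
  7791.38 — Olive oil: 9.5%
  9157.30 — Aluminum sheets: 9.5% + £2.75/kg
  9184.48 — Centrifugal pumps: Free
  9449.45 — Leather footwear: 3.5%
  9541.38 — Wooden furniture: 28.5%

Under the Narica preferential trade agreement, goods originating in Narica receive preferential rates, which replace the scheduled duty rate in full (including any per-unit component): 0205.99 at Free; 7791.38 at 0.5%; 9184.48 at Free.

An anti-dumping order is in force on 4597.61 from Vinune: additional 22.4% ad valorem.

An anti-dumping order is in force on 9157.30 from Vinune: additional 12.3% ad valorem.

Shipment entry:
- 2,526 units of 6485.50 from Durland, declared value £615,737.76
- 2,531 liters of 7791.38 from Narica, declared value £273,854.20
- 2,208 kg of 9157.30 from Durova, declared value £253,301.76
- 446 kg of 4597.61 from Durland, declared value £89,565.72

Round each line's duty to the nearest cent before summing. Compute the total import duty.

Line 1 (6485.50, Durland, 2,526 units, £615,737.76):
Base rate for 6485.50 is £5.84/unit.
Duty = 2,526 × £5.84 = £14,751.84.
Line 2 (7791.38, Narica, 2,531 liters, £273,854.20):
Base rate for 7791.38 is 9.5%.
Origin Narica qualifies under the Drenay–Narica agreement and 7791.38 is covered: preferential rate 0.5% applies instead.
Duty = £273,854.20 × 0.5% = £1,369.27.
Line 3 (9157.30, Durova, 2,208 kg, £253,301.76):
Base rate for 9157.30 is 9.5% + £2.75/kg.
The additional-duty order on 9157.30 targets Vinune, not Durova; it does not apply.
Duty = £253,301.76 × 9.5% + 2,208 × £2.75 = £30,135.67.
Line 4 (4597.61, Durland, 446 kg, £89,565.72):
Base rate for 4597.61 is 27%.
The additional-duty order on 4597.61 targets Vinune, not Durland; it does not apply.
Duty = £89,565.72 × 27% = £24,182.74.
Total = £14,751.84 + £1,369.27 + £30,135.67 + £24,182.74 = £70,439.52.

£70,439.52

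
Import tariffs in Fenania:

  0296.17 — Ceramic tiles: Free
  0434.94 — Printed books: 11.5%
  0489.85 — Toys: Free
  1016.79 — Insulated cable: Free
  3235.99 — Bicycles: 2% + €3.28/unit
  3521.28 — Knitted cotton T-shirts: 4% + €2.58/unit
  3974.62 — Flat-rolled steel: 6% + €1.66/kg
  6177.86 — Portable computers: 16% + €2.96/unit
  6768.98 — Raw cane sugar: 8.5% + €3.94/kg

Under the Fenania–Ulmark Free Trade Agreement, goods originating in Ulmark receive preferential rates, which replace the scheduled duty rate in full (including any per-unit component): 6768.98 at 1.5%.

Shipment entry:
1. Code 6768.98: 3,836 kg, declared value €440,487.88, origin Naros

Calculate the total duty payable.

Line 1 (6768.98, Naros, 3,836 kg, €440,487.88):
Base rate for 6768.98 is 8.5% + €3.94/kg.
6768.98 has an FTA preferential rate, but origin Naros is not Ulmark; base rate stands.
Duty = €440,487.88 × 8.5% + 3,836 × €3.94 = €52,555.31.

€52,555.31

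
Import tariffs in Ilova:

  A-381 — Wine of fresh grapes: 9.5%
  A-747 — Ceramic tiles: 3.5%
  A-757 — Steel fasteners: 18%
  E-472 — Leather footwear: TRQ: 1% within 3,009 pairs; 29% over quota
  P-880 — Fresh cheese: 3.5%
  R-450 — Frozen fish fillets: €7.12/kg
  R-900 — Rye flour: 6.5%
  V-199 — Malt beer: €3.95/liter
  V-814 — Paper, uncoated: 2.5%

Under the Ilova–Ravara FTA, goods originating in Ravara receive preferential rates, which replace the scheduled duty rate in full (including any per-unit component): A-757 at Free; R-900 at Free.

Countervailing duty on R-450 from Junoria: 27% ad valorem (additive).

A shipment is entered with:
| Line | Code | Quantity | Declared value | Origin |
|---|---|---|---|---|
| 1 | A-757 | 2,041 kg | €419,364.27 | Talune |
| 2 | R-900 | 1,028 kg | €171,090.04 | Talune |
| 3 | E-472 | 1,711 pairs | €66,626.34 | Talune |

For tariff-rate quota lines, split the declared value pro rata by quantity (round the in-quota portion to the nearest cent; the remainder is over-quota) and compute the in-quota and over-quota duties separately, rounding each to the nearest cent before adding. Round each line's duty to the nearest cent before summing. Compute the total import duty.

€87,272.68

Line 1 (A-757, Talune, 2,041 kg, €419,364.27):
Base rate for A-757 is 18%.
A-757 has an FTA preferential rate, but origin Talune is not Ravara; base rate stands.
Duty = €419,364.27 × 18% = €75,485.57.
Line 2 (R-900, Talune, 1,028 kg, €171,090.04):
Base rate for R-900 is 6.5%.
R-900 has an FTA preferential rate, but origin Talune is not Ravara; base rate stands.
Duty = €171,090.04 × 6.5% = €11,120.85.
Line 3 (E-472, Talune, 1,711 pairs, €66,626.34):
Code E-472 is under a tariff-rate quota (threshold 3,009 pairs). Quantity 1,711 pairs is within the quota, so the in-quota rate 1% applies to the full value.
Duty = €66,626.34 × 1% = €666.26.
Total = €75,485.57 + €11,120.85 + €666.26 = €87,272.68.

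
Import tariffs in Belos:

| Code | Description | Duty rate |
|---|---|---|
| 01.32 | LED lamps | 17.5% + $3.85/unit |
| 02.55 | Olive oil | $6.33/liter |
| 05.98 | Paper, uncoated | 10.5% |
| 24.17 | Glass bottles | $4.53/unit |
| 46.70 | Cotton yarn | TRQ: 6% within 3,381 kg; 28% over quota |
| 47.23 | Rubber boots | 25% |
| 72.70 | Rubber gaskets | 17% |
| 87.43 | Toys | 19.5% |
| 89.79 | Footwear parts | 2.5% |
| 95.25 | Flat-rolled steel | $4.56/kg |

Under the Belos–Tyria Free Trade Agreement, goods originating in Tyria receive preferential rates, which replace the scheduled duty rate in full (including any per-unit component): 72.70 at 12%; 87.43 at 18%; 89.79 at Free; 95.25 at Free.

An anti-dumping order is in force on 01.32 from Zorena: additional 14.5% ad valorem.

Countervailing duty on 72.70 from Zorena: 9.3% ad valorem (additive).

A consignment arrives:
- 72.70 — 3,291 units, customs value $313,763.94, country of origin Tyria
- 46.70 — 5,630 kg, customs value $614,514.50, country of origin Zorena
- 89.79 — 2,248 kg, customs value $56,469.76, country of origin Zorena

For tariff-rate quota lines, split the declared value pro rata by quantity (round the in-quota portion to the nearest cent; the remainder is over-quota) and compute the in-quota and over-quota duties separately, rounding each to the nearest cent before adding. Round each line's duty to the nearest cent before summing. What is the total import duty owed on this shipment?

$129,939.52

Line 1 (72.70, Tyria, 3,291 units, $313,763.94):
Base rate for 72.70 is 17%.
Origin Tyria qualifies under the Belos–Tyria agreement and 72.70 is covered: preferential rate 12% applies instead.
The additional-duty order on 72.70 targets Zorena, not Tyria; it does not apply.
Duty = $313,763.94 × 12% = $37,651.67.
Line 2 (46.70, Zorena, 5,630 kg, $614,514.50):
Code 46.70 is under a tariff-rate quota (threshold 3,381 kg). In-quota: 3,381 kg at 6%; over-quota: 2,249 kg at 28%.
Pro-rata value split: in-quota = $614,514.50 × 3,381/5,630 = $369,036.15; over-quota = $614,514.50 − $369,036.15 = $245,478.35.
In-quota duty = $369,036.15 × 6% = $22,142.17. Over-quota duty = $245,478.35 × 28% = $68,733.94.
Line duty = $22,142.17 + $68,733.94 = $90,876.11.
Line 3 (89.79, Zorena, 2,248 kg, $56,469.76):
Base rate for 89.79 is 2.5%.
89.79 has an FTA preferential rate, but origin Zorena is not Tyria; base rate stands.
Duty = $56,469.76 × 2.5% = $1,411.74.
Total = $37,651.67 + $90,876.11 + $1,411.74 = $129,939.52.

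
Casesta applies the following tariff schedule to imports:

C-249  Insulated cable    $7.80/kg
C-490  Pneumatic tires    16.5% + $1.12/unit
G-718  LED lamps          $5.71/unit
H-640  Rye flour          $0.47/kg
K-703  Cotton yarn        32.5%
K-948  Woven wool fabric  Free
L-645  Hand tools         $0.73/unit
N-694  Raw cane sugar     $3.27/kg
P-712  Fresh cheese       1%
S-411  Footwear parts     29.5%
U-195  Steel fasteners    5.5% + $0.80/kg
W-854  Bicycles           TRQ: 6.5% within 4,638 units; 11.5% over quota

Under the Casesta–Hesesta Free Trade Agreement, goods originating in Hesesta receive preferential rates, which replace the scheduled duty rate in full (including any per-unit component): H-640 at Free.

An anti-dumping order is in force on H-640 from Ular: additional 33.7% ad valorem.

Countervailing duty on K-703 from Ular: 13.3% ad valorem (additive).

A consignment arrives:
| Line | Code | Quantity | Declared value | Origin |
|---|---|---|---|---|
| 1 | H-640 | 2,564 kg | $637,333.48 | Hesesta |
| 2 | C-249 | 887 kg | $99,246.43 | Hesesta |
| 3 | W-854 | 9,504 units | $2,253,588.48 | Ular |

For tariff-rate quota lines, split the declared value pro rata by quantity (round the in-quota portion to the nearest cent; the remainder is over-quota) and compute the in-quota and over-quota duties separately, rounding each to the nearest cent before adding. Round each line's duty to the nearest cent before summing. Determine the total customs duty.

$211,093.15

Line 1 (H-640, Hesesta, 2,564 kg, $637,333.48):
Base rate for H-640 is $0.47/kg.
Origin Hesesta qualifies under the Casesta–Hesesta agreement and H-640 is covered: preferential rate Free applies instead.
The additional-duty order on H-640 targets Ular, not Hesesta; it does not apply.
Duty = $637,333.48 × 0% = $0.00.
Line 2 (C-249, Hesesta, 887 kg, $99,246.43):
Base rate for C-249 is $7.80/kg.
Origin Hesesta is the FTA partner but C-249 is not on the preference list; base rate stands.
Duty = 887 × $7.80 = $6,918.60.
Line 3 (W-854, Ular, 9,504 units, $2,253,588.48):
Code W-854 is under a tariff-rate quota (threshold 4,638 units). In-quota: 4,638 units at 6.5%; over-quota: 4,866 units at 11.5%.
Pro-rata value split: in-quota = $2,253,588.48 × 4,638/9,504 = $1,099,762.56; over-quota = $2,253,588.48 − $1,099,762.56 = $1,153,825.92.
In-quota duty = $1,099,762.56 × 6.5% = $71,484.57. Over-quota duty = $1,153,825.92 × 11.5% = $132,689.98.
Line duty = $71,484.57 + $132,689.98 = $204,174.55.
Total = $0.00 + $6,918.60 + $204,174.55 = $211,093.15.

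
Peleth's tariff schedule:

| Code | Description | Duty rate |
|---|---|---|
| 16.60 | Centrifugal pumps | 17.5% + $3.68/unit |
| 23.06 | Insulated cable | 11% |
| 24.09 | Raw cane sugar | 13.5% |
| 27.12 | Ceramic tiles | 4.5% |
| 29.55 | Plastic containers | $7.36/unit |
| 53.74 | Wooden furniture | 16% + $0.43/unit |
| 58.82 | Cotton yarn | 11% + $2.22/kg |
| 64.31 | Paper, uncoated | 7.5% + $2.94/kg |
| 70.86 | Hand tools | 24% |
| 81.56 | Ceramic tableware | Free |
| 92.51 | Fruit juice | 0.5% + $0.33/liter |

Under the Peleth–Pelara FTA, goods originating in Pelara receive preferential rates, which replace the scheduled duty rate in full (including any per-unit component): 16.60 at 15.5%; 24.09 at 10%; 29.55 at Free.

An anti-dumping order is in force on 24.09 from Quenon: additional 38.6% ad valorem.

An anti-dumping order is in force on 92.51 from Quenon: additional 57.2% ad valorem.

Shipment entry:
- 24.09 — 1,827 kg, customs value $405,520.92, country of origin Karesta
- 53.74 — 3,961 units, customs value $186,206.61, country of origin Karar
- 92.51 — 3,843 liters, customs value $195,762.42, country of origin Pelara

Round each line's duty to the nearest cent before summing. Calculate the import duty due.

Line 1 (24.09, Karesta, 1,827 kg, $405,520.92):
Base rate for 24.09 is 13.5%.
24.09 has an FTA preferential rate, but origin Karesta is not Pelara; base rate stands.
The additional-duty order on 24.09 targets Quenon, not Karesta; it does not apply.
Duty = $405,520.92 × 13.5% = $54,745.32.
Line 2 (53.74, Karar, 3,961 units, $186,206.61):
Base rate for 53.74 is 16% + $0.43/unit.
Duty = $186,206.61 × 16% + 3,961 × $0.43 = $31,496.29.
Line 3 (92.51, Pelara, 3,843 liters, $195,762.42):
Base rate for 92.51 is 0.5% + $0.33/liter.
Origin Pelara is the FTA partner but 92.51 is not on the preference list; base rate stands.
The additional-duty order on 92.51 targets Quenon, not Pelara; it does not apply.
Duty = $195,762.42 × 0.5% + 3,843 × $0.33 = $2,247.00.
Total = $54,745.32 + $31,496.29 + $2,247.00 = $88,488.61.

$88,488.61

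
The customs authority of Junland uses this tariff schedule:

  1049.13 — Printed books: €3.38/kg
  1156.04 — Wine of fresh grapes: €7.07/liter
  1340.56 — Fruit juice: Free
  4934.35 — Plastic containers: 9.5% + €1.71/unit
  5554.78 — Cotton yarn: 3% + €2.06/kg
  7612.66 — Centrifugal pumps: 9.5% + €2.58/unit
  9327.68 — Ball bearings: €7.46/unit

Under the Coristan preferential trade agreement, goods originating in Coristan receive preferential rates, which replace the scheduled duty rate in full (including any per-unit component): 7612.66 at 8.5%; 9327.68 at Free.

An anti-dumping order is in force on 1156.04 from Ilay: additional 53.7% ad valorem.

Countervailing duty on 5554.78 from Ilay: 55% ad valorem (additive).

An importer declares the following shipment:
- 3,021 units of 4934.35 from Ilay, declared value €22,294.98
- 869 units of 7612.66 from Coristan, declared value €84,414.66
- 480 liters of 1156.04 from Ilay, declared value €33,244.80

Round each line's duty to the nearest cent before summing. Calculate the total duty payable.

Line 1 (4934.35, Ilay, 3,021 units, €22,294.98):
Base rate for 4934.35 is 9.5% + €1.71/unit.
Duty = €22,294.98 × 9.5% + 3,021 × €1.71 = €7,283.93.
Line 2 (7612.66, Coristan, 869 units, €84,414.66):
Base rate for 7612.66 is 9.5% + €2.58/unit.
Origin Coristan qualifies under the Junland–Coristan agreement and 7612.66 is covered: preferential rate 8.5% applies instead.
Duty = €84,414.66 × 8.5% = €7,175.25.
Line 3 (1156.04, Ilay, 480 liters, €33,244.80):
Base rate for 1156.04 is €7.07/liter.
Additional duty on 1156.04 from Ilay: +53.7% ad valorem. Applied ad valorem rate = 53.7%.
Duty = €33,244.80 × 53.7% + 480 × €7.07 = €21,246.06.
Total = €7,283.93 + €7,175.25 + €21,246.06 = €35,705.24.

€35,705.24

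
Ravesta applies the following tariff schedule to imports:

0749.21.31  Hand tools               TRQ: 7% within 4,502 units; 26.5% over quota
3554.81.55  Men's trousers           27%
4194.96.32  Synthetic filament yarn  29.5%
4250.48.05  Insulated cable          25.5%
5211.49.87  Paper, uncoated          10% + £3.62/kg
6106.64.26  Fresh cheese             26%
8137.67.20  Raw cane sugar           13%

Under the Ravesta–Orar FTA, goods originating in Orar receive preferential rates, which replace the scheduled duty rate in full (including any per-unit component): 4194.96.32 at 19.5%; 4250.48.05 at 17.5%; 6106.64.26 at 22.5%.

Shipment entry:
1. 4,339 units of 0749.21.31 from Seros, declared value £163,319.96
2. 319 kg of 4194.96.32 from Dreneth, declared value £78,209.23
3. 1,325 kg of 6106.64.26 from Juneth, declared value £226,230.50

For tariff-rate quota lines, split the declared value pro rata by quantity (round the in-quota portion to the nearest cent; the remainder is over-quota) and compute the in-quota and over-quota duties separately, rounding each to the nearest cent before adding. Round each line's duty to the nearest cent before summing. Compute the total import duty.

Line 1 (0749.21.31, Seros, 4,339 units, £163,319.96):
Code 0749.21.31 is under a tariff-rate quota (threshold 4,502 units). Quantity 4,339 units is within the quota, so the in-quota rate 7% applies to the full value.
Duty = £163,319.96 × 7% = £11,432.40.
Line 2 (4194.96.32, Dreneth, 319 kg, £78,209.23):
Base rate for 4194.96.32 is 29.5%.
4194.96.32 has an FTA preferential rate, but origin Dreneth is not Orar; base rate stands.
Duty = £78,209.23 × 29.5% = £23,071.72.
Line 3 (6106.64.26, Juneth, 1,325 kg, £226,230.50):
Base rate for 6106.64.26 is 26%.
6106.64.26 has an FTA preferential rate, but origin Juneth is not Orar; base rate stands.
Duty = £226,230.50 × 26% = £58,819.93.
Total = £11,432.40 + £23,071.72 + £58,819.93 = £93,324.05.

£93,324.05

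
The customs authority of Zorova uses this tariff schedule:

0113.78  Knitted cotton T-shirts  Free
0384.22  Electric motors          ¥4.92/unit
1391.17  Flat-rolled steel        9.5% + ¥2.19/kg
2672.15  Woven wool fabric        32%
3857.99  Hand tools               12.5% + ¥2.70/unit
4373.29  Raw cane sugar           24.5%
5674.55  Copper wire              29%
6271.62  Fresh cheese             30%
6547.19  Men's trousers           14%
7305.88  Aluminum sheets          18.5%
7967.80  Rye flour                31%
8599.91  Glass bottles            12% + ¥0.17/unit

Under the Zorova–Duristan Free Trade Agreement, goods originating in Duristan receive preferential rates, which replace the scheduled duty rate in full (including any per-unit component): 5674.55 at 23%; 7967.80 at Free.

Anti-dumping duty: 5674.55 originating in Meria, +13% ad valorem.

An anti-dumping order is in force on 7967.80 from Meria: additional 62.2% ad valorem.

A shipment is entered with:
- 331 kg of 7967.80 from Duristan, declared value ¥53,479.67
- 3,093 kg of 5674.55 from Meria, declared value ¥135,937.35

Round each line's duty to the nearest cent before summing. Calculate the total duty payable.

¥57,093.69

Line 1 (7967.80, Duristan, 331 kg, ¥53,479.67):
Base rate for 7967.80 is 31%.
Origin Duristan qualifies under the Zorova–Duristan agreement and 7967.80 is covered: preferential rate Free applies instead.
The additional-duty order on 7967.80 targets Meria, not Duristan; it does not apply.
Duty = ¥53,479.67 × 0% = ¥0.00.
Line 2 (5674.55, Meria, 3,093 kg, ¥135,937.35):
Base rate for 5674.55 is 29%.
5674.55 has an FTA preferential rate, but origin Meria is not Duristan; base rate stands.
Additional duty on 5674.55 from Meria: +13%. Applied ad valorem rate: 29% + 13% = 42%.
Duty = ¥135,937.35 × 42% = ¥57,093.69.
Total = ¥0.00 + ¥57,093.69 = ¥57,093.69.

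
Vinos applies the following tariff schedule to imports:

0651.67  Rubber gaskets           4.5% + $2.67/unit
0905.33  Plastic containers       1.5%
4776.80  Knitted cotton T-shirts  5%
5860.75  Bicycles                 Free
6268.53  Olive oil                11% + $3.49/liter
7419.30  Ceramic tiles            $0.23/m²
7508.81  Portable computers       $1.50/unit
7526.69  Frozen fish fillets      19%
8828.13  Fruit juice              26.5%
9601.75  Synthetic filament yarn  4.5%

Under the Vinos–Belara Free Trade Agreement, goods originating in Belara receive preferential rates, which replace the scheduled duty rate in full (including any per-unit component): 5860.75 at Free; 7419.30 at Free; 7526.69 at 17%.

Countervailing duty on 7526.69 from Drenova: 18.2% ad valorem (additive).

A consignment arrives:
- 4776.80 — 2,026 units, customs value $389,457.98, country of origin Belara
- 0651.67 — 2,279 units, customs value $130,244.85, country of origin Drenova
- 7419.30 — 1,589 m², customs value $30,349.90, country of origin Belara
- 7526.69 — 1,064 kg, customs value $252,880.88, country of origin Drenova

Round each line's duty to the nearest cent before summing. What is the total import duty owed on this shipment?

$125,490.54

Line 1 (4776.80, Belara, 2,026 units, $389,457.98):
Base rate for 4776.80 is 5%.
Origin Belara is the FTA partner but 4776.80 is not on the preference list; base rate stands.
Duty = $389,457.98 × 5% = $19,472.90.
Line 2 (0651.67, Drenova, 2,279 units, $130,244.85):
Base rate for 0651.67 is 4.5% + $2.67/unit.
Duty = $130,244.85 × 4.5% + 2,279 × $2.67 = $11,945.95.
Line 3 (7419.30, Belara, 1,589 m², $30,349.90):
Base rate for 7419.30 is $0.23/m².
Origin Belara qualifies under the Vinos–Belara agreement and 7419.30 is covered: preferential rate Free applies instead.
Duty = $30,349.90 × 0% = $0.00.
Line 4 (7526.69, Drenova, 1,064 kg, $252,880.88):
Base rate for 7526.69 is 19%.
7526.69 has an FTA preferential rate, but origin Drenova is not Belara; base rate stands.
Additional duty on 7526.69 from Drenova: +18.2%. Applied ad valorem rate: 19% + 18.2% = 37.2%.
Duty = $252,880.88 × 37.2% = $94,071.69.
Total = $19,472.90 + $11,945.95 + $0.00 + $94,071.69 = $125,490.54.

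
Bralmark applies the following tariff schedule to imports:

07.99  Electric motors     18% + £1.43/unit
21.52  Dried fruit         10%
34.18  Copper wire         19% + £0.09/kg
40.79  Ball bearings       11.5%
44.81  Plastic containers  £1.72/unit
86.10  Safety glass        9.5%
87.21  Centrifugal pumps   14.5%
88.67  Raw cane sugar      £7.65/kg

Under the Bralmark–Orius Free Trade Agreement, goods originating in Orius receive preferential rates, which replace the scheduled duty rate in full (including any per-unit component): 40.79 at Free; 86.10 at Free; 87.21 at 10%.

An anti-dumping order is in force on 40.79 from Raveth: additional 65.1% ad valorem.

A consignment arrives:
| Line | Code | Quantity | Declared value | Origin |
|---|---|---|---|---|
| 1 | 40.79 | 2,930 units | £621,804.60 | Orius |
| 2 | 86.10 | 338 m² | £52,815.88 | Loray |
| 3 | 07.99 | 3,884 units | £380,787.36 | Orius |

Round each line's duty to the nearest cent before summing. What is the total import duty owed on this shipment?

£79,113.35

Line 1 (40.79, Orius, 2,930 units, £621,804.60):
Base rate for 40.79 is 11.5%.
Origin Orius qualifies under the Bralmark–Orius agreement and 40.79 is covered: preferential rate Free applies instead.
The additional-duty order on 40.79 targets Raveth, not Orius; it does not apply.
Duty = £621,804.60 × 0% = £0.00.
Line 2 (86.10, Loray, 338 m², £52,815.88):
Base rate for 86.10 is 9.5%.
86.10 has an FTA preferential rate, but origin Loray is not Orius; base rate stands.
Duty = £52,815.88 × 9.5% = £5,017.51.
Line 3 (07.99, Orius, 3,884 units, £380,787.36):
Base rate for 07.99 is 18% + £1.43/unit.
Origin Orius is the FTA partner but 07.99 is not on the preference list; base rate stands.
Duty = £380,787.36 × 18% + 3,884 × £1.43 = £74,095.84.
Total = £0.00 + £5,017.51 + £74,095.84 = £79,113.35.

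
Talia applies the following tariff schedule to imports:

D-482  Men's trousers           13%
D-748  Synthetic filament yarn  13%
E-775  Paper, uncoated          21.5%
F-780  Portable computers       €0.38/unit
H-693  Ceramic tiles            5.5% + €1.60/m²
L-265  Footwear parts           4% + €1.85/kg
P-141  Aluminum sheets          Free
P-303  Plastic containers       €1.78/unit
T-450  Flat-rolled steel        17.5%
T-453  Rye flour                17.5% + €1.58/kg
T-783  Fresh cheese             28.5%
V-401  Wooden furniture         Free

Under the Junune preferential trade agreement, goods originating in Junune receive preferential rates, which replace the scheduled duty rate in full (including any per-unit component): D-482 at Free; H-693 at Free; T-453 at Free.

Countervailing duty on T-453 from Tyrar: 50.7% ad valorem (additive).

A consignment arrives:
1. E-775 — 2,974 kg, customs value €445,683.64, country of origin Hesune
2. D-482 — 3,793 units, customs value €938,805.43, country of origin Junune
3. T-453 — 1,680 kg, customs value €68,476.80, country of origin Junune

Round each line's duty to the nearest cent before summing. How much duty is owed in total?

Line 1 (E-775, Hesune, 2,974 kg, €445,683.64):
Base rate for E-775 is 21.5%.
Duty = €445,683.64 × 21.5% = €95,821.98.
Line 2 (D-482, Junune, 3,793 units, €938,805.43):
Base rate for D-482 is 13%.
Origin Junune qualifies under the Talia–Junune agreement and D-482 is covered: preferential rate Free applies instead.
Duty = €938,805.43 × 0% = €0.00.
Line 3 (T-453, Junune, 1,680 kg, €68,476.80):
Base rate for T-453 is 17.5% + €1.58/kg.
Origin Junune qualifies under the Talia–Junune agreement and T-453 is covered: preferential rate Free applies instead.
The additional-duty order on T-453 targets Tyrar, not Junune; it does not apply.
Duty = €68,476.80 × 0% = €0.00.
Total = €95,821.98 + €0.00 + €0.00 = €95,821.98.

€95,821.98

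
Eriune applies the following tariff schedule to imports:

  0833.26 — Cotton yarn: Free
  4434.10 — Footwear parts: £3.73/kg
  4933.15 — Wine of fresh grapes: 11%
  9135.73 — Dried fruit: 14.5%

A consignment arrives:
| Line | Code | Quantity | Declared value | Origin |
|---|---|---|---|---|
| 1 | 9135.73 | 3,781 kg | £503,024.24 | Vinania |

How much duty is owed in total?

£72,938.51

Line 1 (9135.73, Vinania, 3,781 kg, £503,024.24):
Base rate for 9135.73 is 14.5%.
Duty = £503,024.24 × 14.5% = £72,938.51.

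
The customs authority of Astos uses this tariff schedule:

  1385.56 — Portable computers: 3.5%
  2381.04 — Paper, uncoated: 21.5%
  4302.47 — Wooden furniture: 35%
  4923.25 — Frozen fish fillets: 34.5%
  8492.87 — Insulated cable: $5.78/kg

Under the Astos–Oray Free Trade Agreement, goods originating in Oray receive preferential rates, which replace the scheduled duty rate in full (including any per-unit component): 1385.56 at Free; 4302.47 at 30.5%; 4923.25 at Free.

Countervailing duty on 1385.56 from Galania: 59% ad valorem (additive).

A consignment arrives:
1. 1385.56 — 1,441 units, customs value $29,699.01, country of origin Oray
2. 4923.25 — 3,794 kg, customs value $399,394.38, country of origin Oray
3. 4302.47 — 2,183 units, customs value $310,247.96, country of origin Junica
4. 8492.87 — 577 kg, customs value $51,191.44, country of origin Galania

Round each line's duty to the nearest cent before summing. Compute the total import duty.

Line 1 (1385.56, Oray, 1,441 units, $29,699.01):
Base rate for 1385.56 is 3.5%.
Origin Oray qualifies under the Astos–Oray agreement and 1385.56 is covered: preferential rate Free applies instead.
The additional-duty order on 1385.56 targets Galania, not Oray; it does not apply.
Duty = $29,699.01 × 0% = $0.00.
Line 2 (4923.25, Oray, 3,794 kg, $399,394.38):
Base rate for 4923.25 is 34.5%.
Origin Oray qualifies under the Astos–Oray agreement and 4923.25 is covered: preferential rate Free applies instead.
Duty = $399,394.38 × 0% = $0.00.
Line 3 (4302.47, Junica, 2,183 units, $310,247.96):
Base rate for 4302.47 is 35%.
4302.47 has an FTA preferential rate, but origin Junica is not Oray; base rate stands.
Duty = $310,247.96 × 35% = $108,586.79.
Line 4 (8492.87, Galania, 577 kg, $51,191.44):
Base rate for 8492.87 is $5.78/kg.
Duty = 577 × $5.78 = $3,335.06.
Total = $0.00 + $0.00 + $108,586.79 + $3,335.06 = $111,921.85.

$111,921.85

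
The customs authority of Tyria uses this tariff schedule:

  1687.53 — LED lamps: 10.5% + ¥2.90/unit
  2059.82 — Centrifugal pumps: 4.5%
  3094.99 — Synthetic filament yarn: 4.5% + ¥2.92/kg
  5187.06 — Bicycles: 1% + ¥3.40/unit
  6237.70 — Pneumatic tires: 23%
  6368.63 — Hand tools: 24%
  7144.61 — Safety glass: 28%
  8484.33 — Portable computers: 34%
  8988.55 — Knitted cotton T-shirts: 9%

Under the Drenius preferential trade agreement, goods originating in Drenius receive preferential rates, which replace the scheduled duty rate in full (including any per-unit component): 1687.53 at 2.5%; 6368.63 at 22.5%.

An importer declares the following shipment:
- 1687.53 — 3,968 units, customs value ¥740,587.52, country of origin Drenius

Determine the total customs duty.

¥18,514.69

Line 1 (1687.53, Drenius, 3,968 units, ¥740,587.52):
Base rate for 1687.53 is 10.5% + ¥2.90/unit.
Origin Drenius qualifies under the Tyria–Drenius agreement and 1687.53 is covered: preferential rate 2.5% applies instead.
Duty = ¥740,587.52 × 2.5% = ¥18,514.69.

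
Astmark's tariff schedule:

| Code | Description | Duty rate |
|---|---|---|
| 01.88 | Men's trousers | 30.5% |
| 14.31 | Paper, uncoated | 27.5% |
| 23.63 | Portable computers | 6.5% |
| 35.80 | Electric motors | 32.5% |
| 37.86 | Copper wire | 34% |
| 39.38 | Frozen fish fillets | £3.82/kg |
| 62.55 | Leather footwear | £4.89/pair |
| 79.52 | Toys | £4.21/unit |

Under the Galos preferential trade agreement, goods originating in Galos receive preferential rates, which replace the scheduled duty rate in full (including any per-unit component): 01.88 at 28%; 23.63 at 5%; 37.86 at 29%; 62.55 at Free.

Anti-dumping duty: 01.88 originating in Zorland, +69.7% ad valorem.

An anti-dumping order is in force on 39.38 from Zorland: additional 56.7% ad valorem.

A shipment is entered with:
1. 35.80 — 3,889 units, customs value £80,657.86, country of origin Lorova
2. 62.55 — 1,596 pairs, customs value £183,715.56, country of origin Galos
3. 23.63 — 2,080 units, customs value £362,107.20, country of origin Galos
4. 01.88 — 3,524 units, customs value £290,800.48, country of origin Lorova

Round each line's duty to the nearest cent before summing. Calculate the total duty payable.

Line 1 (35.80, Lorova, 3,889 units, £80,657.86):
Base rate for 35.80 is 32.5%.
Duty = £80,657.86 × 32.5% = £26,213.80.
Line 2 (62.55, Galos, 1,596 pairs, £183,715.56):
Base rate for 62.55 is £4.89/pair.
Origin Galos qualifies under the Astmark–Galos agreement and 62.55 is covered: preferential rate Free applies instead.
Duty = £183,715.56 × 0% = £0.00.
Line 3 (23.63, Galos, 2,080 units, £362,107.20):
Base rate for 23.63 is 6.5%.
Origin Galos qualifies under the Astmark–Galos agreement and 23.63 is covered: preferential rate 5% applies instead.
Duty = £362,107.20 × 5% = £18,105.36.
Line 4 (01.88, Lorova, 3,524 units, £290,800.48):
Base rate for 01.88 is 30.5%.
01.88 has an FTA preferential rate, but origin Lorova is not Galos; base rate stands.
The additional-duty order on 01.88 targets Zorland, not Lorova; it does not apply.
Duty = £290,800.48 × 30.5% = £88,694.15.
Total = £26,213.80 + £0.00 + £18,105.36 + £88,694.15 = £133,013.31.

£133,013.31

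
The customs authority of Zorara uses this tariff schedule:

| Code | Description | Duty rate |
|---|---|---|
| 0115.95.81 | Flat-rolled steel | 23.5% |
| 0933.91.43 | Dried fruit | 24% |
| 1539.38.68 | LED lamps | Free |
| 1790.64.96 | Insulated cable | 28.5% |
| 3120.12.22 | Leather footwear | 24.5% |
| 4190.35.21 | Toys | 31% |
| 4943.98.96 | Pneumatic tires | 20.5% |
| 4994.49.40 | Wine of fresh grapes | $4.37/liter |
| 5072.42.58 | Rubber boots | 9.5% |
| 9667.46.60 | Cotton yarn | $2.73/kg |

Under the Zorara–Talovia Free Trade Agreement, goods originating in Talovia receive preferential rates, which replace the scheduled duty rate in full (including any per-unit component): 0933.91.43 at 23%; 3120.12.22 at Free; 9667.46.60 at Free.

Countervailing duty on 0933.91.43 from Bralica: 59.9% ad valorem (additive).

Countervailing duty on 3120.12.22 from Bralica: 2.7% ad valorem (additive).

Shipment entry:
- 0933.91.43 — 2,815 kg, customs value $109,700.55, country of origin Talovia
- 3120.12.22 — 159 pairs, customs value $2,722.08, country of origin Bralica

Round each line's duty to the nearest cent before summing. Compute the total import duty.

$25,971.54

Line 1 (0933.91.43, Talovia, 2,815 kg, $109,700.55):
Base rate for 0933.91.43 is 24%.
Origin Talovia qualifies under the Zorara–Talovia agreement and 0933.91.43 is covered: preferential rate 23% applies instead.
The additional-duty order on 0933.91.43 targets Bralica, not Talovia; it does not apply.
Duty = $109,700.55 × 23% = $25,231.13.
Line 2 (3120.12.22, Bralica, 159 pairs, $2,722.08):
Base rate for 3120.12.22 is 24.5%.
3120.12.22 has an FTA preferential rate, but origin Bralica is not Talovia; base rate stands.
Additional duty on 3120.12.22 from Bralica: +2.7%. Applied ad valorem rate: 24.5% + 2.7% = 27.2%.
Duty = $2,722.08 × 27.2% = $740.41.
Total = $25,231.13 + $740.41 = $25,971.54.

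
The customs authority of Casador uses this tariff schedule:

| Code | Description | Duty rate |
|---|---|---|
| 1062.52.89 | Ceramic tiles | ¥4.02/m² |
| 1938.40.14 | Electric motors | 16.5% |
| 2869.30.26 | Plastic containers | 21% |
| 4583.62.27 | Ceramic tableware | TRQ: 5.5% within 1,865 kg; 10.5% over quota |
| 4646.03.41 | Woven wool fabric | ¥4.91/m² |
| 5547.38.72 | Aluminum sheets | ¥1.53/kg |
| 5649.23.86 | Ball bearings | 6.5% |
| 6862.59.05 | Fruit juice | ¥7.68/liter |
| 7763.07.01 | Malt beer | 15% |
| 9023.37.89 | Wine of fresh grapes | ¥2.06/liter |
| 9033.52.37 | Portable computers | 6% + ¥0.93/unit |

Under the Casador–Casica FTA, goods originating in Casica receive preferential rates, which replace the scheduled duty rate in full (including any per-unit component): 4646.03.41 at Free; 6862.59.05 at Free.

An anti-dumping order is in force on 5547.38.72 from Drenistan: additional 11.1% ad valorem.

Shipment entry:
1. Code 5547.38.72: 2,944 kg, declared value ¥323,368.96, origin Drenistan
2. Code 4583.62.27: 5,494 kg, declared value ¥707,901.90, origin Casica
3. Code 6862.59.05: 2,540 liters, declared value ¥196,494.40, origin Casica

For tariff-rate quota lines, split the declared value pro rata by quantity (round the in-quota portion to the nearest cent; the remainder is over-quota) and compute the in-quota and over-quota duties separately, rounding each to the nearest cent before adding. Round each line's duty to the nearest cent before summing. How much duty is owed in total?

Line 1 (5547.38.72, Drenistan, 2,944 kg, ¥323,368.96):
Base rate for 5547.38.72 is ¥1.53/kg.
Additional duty on 5547.38.72 from Drenistan: +11.1% ad valorem. Applied ad valorem rate = 11.1%.
Duty = ¥323,368.96 × 11.1% + 2,944 × ¥1.53 = ¥40,398.27.
Line 2 (4583.62.27, Casica, 5,494 kg, ¥707,901.90):
Code 4583.62.27 is under a tariff-rate quota (threshold 1,865 kg). In-quota: 1,865 kg at 5.5%; over-quota: 3,629 kg at 10.5%.
Pro-rata value split: in-quota = ¥707,901.90 × 1,865/5,494 = ¥240,305.25; over-quota = ¥707,901.90 − ¥240,305.25 = ¥467,596.65.
In-quota duty = ¥240,305.25 × 5.5% = ¥13,216.79. Over-quota duty = ¥467,596.65 × 10.5% = ¥49,097.65.
Line duty = ¥13,216.79 + ¥49,097.65 = ¥62,314.44.
Line 3 (6862.59.05, Casica, 2,540 liters, ¥196,494.40):
Base rate for 6862.59.05 is ¥7.68/liter.
Origin Casica qualifies under the Casador–Casica agreement and 6862.59.05 is covered: preferential rate Free applies instead.
Duty = ¥196,494.40 × 0% = ¥0.00.
Total = ¥40,398.27 + ¥62,314.44 + ¥0.00 = ¥102,712.71.

¥102,712.71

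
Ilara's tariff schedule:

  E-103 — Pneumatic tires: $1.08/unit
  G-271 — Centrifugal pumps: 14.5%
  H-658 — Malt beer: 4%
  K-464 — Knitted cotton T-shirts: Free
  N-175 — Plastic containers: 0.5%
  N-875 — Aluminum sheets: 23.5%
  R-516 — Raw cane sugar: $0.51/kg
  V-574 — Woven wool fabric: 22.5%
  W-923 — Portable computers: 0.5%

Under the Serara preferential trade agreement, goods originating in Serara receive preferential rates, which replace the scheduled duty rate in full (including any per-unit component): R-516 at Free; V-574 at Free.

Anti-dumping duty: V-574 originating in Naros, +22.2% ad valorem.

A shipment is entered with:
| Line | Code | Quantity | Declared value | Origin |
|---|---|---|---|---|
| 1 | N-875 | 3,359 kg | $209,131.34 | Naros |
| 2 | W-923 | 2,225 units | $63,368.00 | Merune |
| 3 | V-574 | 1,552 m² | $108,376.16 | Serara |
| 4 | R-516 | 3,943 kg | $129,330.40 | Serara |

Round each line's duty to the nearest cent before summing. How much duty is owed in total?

$49,462.70

Line 1 (N-875, Naros, 3,359 kg, $209,131.34):
Base rate for N-875 is 23.5%.
Duty = $209,131.34 × 23.5% = $49,145.86.
Line 2 (W-923, Merune, 2,225 units, $63,368.00):
Base rate for W-923 is 0.5%.
Duty = $63,368.00 × 0.5% = $316.84.
Line 3 (V-574, Serara, 1,552 m², $108,376.16):
Base rate for V-574 is 22.5%.
Origin Serara qualifies under the Ilara–Serara agreement and V-574 is covered: preferential rate Free applies instead.
The additional-duty order on V-574 targets Naros, not Serara; it does not apply.
Duty = $108,376.16 × 0% = $0.00.
Line 4 (R-516, Serara, 3,943 kg, $129,330.40):
Base rate for R-516 is $0.51/kg.
Origin Serara qualifies under the Ilara–Serara agreement and R-516 is covered: preferential rate Free applies instead.
Duty = $129,330.40 × 0% = $0.00.
Total = $49,145.86 + $316.84 + $0.00 + $0.00 = $49,462.70.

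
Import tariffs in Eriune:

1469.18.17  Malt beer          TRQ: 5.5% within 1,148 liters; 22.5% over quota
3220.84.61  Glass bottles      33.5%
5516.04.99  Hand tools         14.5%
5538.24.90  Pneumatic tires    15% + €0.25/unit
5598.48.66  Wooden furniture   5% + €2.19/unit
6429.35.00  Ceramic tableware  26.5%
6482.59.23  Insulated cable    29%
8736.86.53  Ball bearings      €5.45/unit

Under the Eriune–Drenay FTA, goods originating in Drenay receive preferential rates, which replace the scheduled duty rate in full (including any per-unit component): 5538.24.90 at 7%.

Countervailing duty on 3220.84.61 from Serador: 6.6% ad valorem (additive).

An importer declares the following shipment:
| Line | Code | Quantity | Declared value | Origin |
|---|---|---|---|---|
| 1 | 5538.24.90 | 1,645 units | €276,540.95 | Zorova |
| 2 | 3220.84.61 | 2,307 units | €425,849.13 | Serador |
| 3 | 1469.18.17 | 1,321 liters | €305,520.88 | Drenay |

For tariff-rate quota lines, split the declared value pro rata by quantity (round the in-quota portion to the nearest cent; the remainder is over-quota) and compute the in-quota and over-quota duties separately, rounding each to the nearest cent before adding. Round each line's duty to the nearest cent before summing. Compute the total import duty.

Line 1 (5538.24.90, Zorova, 1,645 units, €276,540.95):
Base rate for 5538.24.90 is 15% + €0.25/unit.
5538.24.90 has an FTA preferential rate, but origin Zorova is not Drenay; base rate stands.
Duty = €276,540.95 × 15% + 1,645 × €0.25 = €41,892.39.
Line 2 (3220.84.61, Serador, 2,307 units, €425,849.13):
Base rate for 3220.84.61 is 33.5%.
Additional duty on 3220.84.61 from Serador: +6.6%. Applied ad valorem rate: 33.5% + 6.6% = 40.1%.
Duty = €425,849.13 × 40.1% = €170,765.50.
Line 3 (1469.18.17, Drenay, 1,321 liters, €305,520.88):
Code 1469.18.17 is under a tariff-rate quota (threshold 1,148 liters). In-quota: 1,148 liters at 5.5%; over-quota: 173 liters at 22.5%.
Pro-rata value split: in-quota = €305,520.88 × 1,148/1,321 = €265,509.44; over-quota = €305,520.88 − €265,509.44 = €40,011.44.
In-quota duty = €265,509.44 × 5.5% = €14,603.02. Over-quota duty = €40,011.44 × 22.5% = €9,002.57.
Line duty = €14,603.02 + €9,002.57 = €23,605.59.
Total = €41,892.39 + €170,765.50 + €23,605.59 = €236,263.48.

€236,263.48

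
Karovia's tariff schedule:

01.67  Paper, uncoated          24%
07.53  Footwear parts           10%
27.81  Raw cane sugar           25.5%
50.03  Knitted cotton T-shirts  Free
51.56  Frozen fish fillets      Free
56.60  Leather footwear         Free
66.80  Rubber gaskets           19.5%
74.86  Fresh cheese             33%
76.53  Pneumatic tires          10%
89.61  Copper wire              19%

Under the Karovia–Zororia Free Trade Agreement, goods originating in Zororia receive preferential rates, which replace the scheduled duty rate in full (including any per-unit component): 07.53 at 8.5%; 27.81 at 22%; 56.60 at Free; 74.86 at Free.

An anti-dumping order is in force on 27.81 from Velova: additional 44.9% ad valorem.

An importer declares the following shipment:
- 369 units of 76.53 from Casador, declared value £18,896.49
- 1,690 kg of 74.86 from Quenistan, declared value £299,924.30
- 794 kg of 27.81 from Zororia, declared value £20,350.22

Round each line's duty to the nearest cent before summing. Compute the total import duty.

£105,341.72

Line 1 (76.53, Casador, 369 units, £18,896.49):
Base rate for 76.53 is 10%.
Duty = £18,896.49 × 10% = £1,889.65.
Line 2 (74.86, Quenistan, 1,690 kg, £299,924.30):
Base rate for 74.86 is 33%.
74.86 has an FTA preferential rate, but origin Quenistan is not Zororia; base rate stands.
Duty = £299,924.30 × 33% = £98,975.02.
Line 3 (27.81, Zororia, 794 kg, £20,350.22):
Base rate for 27.81 is 25.5%.
Origin Zororia qualifies under the Karovia–Zororia agreement and 27.81 is covered: preferential rate 22% applies instead.
The additional-duty order on 27.81 targets Velova, not Zororia; it does not apply.
Duty = £20,350.22 × 22% = £4,477.05.
Total = £1,889.65 + £98,975.02 + £4,477.05 = £105,341.72.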